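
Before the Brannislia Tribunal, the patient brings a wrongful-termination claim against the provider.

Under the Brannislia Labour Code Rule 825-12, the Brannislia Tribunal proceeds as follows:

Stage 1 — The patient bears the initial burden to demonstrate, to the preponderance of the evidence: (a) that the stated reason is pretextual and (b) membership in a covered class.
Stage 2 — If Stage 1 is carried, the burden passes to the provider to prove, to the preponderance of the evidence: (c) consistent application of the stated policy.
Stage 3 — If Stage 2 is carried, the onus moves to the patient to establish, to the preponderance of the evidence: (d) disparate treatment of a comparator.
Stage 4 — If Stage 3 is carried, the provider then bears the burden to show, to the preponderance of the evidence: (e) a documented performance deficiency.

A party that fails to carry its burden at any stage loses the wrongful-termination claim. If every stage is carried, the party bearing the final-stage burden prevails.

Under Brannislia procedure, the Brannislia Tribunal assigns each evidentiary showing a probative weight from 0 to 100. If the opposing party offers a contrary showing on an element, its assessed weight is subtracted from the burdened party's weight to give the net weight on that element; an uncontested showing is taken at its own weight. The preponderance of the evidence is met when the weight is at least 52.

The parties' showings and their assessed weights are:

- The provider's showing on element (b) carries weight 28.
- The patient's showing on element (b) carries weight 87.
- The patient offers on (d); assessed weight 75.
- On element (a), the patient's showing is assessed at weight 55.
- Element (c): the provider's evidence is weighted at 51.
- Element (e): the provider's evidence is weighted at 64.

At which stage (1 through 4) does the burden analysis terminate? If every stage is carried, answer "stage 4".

stage 2

Stage 1 (patient, the preponderance of the evidence, weight is at least 52): (a) 55 ≥ 52 — meets; (b) net 87−28=59 ≥ 52 — meets.
  Stage 1 carried; the burden shifts to the provider.
Stage 2 (provider, the preponderance of the evidence, weight is at least 52): (c) 51 < 52 — fails.
  Not every element is met, so the provider fails to carry Stage 2.
The patient prevails.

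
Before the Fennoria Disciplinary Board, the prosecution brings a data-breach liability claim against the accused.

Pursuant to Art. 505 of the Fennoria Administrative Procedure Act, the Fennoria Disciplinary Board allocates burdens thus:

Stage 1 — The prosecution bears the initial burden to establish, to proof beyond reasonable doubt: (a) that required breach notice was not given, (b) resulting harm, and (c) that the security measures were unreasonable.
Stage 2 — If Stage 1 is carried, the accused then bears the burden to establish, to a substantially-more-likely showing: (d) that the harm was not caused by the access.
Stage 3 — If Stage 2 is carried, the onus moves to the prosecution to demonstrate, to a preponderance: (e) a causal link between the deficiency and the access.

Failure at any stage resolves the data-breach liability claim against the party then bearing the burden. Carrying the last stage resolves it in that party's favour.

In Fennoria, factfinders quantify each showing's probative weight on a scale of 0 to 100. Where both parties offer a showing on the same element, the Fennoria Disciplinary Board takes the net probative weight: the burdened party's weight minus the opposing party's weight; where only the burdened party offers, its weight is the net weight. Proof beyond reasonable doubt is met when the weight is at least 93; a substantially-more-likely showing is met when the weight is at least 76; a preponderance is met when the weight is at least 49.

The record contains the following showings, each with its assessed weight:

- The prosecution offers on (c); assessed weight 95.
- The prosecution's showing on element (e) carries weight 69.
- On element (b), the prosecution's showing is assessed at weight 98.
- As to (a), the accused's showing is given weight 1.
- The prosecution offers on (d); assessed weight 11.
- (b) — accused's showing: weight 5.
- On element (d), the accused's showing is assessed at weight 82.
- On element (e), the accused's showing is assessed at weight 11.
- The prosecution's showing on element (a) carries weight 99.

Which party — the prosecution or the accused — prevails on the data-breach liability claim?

At Stage 1 the prosecution must meet proof beyond reasonable doubt (weight is at least 93): on (a) the weight is 99 less the opposing 1 gives net 98, ≥ 93, so (a) meets the standard; on (b) the weight is 98 less the opposing 5 gives net 93, which does reach 93, so (b) meets the standard; on (c) the weight is 95, which does reach 93, so (c) meets the standard.
  All elements met. The burden passes to the accused.
At Stage 2 the accused must meet a substantially-more-likely showing (weight is at least 76): on (d) the weight is 82 less the opposing 11 gives net 71, which does not reach 76, so (d) does not meet the standard.
  Not every element is met, so the accused fails to carry Stage 2.
The analysis ends at Stage 2; the prosecution prevails.

prosecution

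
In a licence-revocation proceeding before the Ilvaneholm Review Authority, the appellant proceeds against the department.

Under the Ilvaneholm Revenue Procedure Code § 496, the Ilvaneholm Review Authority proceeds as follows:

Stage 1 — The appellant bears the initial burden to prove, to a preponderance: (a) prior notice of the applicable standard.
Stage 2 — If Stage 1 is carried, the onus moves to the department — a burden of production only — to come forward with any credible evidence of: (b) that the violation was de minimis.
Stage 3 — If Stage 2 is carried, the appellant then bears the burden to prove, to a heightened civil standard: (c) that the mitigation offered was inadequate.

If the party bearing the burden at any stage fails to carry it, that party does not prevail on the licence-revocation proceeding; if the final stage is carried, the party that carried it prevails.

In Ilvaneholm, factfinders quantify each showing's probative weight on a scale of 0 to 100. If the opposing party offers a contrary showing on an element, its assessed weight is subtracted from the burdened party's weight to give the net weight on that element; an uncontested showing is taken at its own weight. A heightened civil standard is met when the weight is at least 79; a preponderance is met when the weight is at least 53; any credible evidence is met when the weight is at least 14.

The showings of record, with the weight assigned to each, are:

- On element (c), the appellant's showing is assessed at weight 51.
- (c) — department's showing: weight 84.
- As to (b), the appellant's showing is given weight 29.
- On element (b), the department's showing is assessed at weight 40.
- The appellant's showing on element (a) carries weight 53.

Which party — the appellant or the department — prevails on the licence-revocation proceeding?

Stage 1 — burden on appellant; standard: a preponderance (weight is at least 53).
    (a): 53 ≥ 53 [met]
  Stage 1 carried; the burden shifts to the department.
Stage 2 — burden on department; standard: any credible evidence (weight is at least 14).
    (b): 40 − 29 = 11 < 14 [not met]
  The department does not carry Stage 2.
The analysis ends at Stage 2; the appellant prevails.

appellant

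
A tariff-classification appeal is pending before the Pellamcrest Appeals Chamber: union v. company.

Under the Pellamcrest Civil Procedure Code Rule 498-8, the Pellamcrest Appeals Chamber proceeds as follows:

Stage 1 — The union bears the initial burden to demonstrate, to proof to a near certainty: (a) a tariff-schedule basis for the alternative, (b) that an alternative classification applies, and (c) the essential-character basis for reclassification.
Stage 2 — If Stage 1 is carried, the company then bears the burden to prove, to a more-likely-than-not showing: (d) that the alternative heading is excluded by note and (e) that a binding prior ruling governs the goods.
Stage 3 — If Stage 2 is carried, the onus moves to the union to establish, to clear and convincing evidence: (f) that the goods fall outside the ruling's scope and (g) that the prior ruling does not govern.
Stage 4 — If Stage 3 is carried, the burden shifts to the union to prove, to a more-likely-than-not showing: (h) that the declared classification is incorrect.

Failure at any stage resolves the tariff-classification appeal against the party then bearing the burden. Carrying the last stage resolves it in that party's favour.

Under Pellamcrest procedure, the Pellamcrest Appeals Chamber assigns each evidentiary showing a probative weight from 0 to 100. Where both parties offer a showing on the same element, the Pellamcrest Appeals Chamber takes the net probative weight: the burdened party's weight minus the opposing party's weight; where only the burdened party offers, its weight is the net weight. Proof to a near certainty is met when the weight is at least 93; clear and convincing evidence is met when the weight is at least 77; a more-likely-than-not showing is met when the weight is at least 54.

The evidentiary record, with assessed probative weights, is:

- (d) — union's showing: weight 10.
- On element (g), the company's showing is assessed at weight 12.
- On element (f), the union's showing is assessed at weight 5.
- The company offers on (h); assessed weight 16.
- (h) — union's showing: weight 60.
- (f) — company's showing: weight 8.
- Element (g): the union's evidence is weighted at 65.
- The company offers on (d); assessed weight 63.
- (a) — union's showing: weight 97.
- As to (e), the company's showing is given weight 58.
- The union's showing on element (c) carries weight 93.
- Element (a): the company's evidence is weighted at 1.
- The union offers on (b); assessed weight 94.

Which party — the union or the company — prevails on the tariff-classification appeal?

union

Stage 1 — burden on union; standard: proof to a near certainty (weight is at least 93).
    (a): 97 − 1 = 96 ≥ 93 [met]
    (b): 94 ≥ 93 [met]
    (c): 93 ≥ 93 [met]
  Stage 1 carried; the burden shifts to the company.
Stage 2 — burden on company; standard: a more-likely-than-not showing (weight is at least 54).
    (d): 63 − 10 = 53 < 54 [not met]
    (e): 58 ≥ 54 [met]
  The company does not carry Stage 2.
So the union prevails.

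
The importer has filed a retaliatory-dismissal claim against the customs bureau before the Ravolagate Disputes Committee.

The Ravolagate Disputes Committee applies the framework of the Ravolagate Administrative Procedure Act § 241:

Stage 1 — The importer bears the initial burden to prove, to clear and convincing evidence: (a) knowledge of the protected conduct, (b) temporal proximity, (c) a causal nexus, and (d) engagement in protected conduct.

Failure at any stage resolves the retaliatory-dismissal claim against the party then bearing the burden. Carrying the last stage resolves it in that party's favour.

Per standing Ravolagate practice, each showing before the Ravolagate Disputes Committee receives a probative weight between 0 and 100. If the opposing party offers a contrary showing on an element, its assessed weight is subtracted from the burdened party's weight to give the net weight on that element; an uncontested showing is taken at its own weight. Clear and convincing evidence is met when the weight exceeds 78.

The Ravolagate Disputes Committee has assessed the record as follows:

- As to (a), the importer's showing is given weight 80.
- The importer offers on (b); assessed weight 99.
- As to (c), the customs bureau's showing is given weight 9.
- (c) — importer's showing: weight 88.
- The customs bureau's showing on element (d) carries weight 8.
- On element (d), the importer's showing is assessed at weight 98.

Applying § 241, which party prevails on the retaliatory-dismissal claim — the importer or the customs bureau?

Stage 1 — burden on importer; standard: clear and convincing evidence (weight exceeds 78).
    (a): 80 > 78 [met]
    (b): 99 > 78 [met]
    (c): 88 − 9 = 79 > 78 [met]
    (d): 98 − 8 = 90 > 78 [met]
  The importer carries the last stage.
With every stage satisfied, the importer prevails.

importer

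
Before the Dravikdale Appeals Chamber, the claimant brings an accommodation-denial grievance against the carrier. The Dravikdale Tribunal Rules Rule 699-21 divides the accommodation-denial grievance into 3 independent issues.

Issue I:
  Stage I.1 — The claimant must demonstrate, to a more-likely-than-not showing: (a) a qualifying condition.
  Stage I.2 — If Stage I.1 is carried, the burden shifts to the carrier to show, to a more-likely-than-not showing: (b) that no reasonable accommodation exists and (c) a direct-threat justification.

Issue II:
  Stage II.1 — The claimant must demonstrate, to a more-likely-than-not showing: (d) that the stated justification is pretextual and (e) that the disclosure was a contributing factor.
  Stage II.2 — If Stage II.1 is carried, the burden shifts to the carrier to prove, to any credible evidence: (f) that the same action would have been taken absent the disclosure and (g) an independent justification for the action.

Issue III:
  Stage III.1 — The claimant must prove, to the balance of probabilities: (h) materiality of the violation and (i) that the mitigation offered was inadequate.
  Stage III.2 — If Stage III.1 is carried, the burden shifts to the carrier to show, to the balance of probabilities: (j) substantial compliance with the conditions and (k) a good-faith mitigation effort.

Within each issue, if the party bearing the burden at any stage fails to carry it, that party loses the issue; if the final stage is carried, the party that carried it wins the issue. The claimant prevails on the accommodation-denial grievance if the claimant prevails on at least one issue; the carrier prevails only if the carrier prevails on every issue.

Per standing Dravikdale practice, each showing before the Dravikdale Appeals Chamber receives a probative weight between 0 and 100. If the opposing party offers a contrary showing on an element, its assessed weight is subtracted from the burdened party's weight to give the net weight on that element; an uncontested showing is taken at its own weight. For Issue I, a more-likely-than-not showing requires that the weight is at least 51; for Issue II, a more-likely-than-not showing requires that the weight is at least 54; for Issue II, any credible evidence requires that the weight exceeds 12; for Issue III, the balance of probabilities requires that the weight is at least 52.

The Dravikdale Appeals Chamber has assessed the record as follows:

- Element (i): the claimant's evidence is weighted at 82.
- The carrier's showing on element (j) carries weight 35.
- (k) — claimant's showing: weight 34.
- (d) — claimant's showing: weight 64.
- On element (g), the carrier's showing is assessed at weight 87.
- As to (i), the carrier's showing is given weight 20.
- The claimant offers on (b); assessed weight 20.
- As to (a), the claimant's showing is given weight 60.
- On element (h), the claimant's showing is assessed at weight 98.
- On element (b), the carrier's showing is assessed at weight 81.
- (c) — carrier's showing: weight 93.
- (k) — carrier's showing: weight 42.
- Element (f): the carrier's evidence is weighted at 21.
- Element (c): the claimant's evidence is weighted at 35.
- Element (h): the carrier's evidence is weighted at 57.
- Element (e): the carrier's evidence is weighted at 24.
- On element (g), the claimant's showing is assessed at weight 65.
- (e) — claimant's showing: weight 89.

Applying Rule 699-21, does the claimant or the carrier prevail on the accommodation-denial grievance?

— Issue I —
At Stage I.1 the claimant must meet a more-likely-than-not showing (weight is at least 51): on (a) the weight is 60, ≥ 51, so (a) meets the standard.
  Stage I.1 is satisfied; the onus moves to the carrier.
At Stage I.2 the carrier must meet a more-likely-than-not showing (weight is at least 51): on (b) the weight is 81 less the opposing 20 gives net 61, which does reach 51, so (b) meets the standard; on (c) the weight is 93 less the opposing 35 gives net 58, ≥ 51, so (c) meets the standard.
  Stage I.2 carried; the final stage is satisfied.
Every stage carried; the carrier prevails on this issue.
— Issue II —
Stage II.1 (claimant, a more-likely-than-not showing, weight is at least 54): (d) 64 ≥ 54 — meets; (e) net 89−24=65 ≥ 54 — meets.
  Stage II.1 is satisfied; the onus moves to the carrier.
Stage II.2 (carrier, any credible evidence, weight exceeds 12): (f) 21 > 12 — meets; (g) net 87−65=22 > 12 — meets.
  Stage II.2 carried; the final stage is satisfied.
With every stage satisfied, the carrier prevails on this issue.
— Issue III —
At Stage III.1 the claimant must meet the balance of probabilities (weight is at least 52): on (h) the weight is 98 less the opposing 57 gives net 41, < 52, so (h) does not meet the standard; on (i) the weight is 82 less the opposing 20 gives net 62, which does reach 52, so (i) meets the standard.
  Not every element is met, so the claimant fails to carry Stage III.1.
The analysis ends at Stage III.1; the carrier prevails on this issue.
Per-issue: Issue I → carrier; Issue II → carrier; Issue III → carrier. The claimant must prevail on at least one issue; overall, the carrier prevails.

carrier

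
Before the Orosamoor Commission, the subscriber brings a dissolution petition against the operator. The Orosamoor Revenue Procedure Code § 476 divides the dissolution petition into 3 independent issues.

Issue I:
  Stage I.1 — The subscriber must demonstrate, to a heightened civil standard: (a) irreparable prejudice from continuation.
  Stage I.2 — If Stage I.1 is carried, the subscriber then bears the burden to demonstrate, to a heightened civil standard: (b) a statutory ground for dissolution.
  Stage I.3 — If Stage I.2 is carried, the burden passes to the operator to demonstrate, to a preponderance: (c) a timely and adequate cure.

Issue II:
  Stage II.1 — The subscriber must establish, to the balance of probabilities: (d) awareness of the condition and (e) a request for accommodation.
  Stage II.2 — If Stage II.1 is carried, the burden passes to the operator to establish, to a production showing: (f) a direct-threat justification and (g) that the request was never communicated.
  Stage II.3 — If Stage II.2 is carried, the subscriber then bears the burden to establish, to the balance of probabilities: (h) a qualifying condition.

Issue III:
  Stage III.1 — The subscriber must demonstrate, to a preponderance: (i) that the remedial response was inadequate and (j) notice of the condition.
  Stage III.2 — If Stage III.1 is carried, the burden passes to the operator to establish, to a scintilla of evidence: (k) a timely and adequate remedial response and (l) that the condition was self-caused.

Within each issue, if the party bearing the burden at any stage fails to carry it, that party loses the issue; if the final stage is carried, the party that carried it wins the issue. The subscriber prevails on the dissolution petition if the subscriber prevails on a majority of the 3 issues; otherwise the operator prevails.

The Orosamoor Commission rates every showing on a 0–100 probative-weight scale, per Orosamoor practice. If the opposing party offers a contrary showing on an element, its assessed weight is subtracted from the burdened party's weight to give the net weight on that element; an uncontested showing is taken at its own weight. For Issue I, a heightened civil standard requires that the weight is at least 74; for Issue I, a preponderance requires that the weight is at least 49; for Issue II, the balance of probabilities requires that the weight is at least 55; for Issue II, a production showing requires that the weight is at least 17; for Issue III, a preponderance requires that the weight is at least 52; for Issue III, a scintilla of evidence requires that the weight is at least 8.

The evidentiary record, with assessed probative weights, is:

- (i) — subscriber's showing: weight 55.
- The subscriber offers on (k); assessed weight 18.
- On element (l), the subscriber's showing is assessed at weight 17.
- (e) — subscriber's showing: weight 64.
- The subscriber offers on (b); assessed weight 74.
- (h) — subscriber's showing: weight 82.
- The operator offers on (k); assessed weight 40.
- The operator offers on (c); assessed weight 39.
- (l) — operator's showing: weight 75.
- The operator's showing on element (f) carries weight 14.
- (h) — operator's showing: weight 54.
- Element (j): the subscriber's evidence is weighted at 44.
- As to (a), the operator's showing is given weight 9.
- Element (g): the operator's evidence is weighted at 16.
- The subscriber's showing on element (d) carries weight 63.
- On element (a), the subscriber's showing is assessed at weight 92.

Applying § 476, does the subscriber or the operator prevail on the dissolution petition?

subscriber

— Issue I —
Stage I.1 — burden on subscriber; standard: a heightened civil standard (weight is at least 74).
    (a): 92 − 9 = 83 ≥ 74 [met]
  Stage I.1 is satisfied; the subscriber continues to bear the burden.
Stage I.2 — burden on subscriber; standard: a heightened civil standard (weight is at least 74).
    (b): 74 ≥ 74 [met]
  The subscriber carries Stage I.2; the operator now bears the burden.
Stage I.3 — burden on operator; standard: a preponderance (weight is at least 49).
    (c): 39 < 49 [not met]
  Stage I.3 not carried; the operator fails its burden.
So the subscriber prevails on this issue.
— Issue II —
Stage II.1 — burden on subscriber; standard: the balance of probabilities (weight is at least 55).
    (d): 63 ≥ 55 [met]
    (e): 64 ≥ 55 [met]
  The subscriber carries Stage II.1; the operator now bears the burden.
Stage II.2 — burden on operator; standard: a production showing (weight is at least 17).
    (f): 14 < 17 [not met]
    (g): 16 < 17 [not met]
  The operator does not carry Stage II.2.
The subscriber prevails on this issue.
— Issue III —
At Stage III.1 the subscriber must meet a preponderance (weight is at least 52): on (i) the weight is 55, which does reach 52, so (i) meets the standard; on (j) the weight is 44, which does not reach 52, so (j) does not meet the standard.
  Stage III.1 not carried; the subscriber fails its burden.
So the operator prevails on this issue.
Per-issue: Issue I → subscriber; Issue II → subscriber; Issue III → operator. The subscriber must prevail on a majority of issues; overall, the subscriber prevails.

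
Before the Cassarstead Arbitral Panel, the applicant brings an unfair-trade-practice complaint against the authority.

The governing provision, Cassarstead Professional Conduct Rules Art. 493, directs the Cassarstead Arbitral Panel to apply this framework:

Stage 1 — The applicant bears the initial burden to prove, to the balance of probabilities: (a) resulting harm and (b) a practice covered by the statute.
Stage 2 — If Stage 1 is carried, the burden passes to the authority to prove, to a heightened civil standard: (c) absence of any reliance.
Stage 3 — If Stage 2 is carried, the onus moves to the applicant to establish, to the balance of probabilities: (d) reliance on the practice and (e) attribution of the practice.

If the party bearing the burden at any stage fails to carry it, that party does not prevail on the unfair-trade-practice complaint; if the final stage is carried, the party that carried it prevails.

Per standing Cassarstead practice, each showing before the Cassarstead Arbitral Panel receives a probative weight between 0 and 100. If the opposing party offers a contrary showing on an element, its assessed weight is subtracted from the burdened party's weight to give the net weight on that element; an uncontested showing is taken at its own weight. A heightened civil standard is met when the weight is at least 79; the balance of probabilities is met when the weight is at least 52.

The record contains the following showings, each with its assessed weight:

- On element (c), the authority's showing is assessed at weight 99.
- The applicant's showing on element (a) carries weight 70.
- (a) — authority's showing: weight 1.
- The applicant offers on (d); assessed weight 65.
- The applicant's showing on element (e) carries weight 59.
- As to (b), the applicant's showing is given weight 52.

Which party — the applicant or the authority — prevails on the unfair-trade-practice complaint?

applicant

Stage 1 (applicant, the balance of probabilities, weight is at least 52): (a) net 70−1=69 ≥ 52 — meets; (b) 52 ≥ 52 — meets.
  Stage 1 carried; the burden shifts to the authority.
Stage 2 (authority, a heightened civil standard, weight is at least 79): (c) 99 ≥ 79 — meets.
  All elements met. The burden passes to the applicant.
Stage 3 (applicant, the balance of probabilities, weight is at least 52): (d) 65 ≥ 52 — meets; (e) 59 ≥ 52 — meets.
  The applicant carries the last stage.
Every stage carried; the applicant prevails.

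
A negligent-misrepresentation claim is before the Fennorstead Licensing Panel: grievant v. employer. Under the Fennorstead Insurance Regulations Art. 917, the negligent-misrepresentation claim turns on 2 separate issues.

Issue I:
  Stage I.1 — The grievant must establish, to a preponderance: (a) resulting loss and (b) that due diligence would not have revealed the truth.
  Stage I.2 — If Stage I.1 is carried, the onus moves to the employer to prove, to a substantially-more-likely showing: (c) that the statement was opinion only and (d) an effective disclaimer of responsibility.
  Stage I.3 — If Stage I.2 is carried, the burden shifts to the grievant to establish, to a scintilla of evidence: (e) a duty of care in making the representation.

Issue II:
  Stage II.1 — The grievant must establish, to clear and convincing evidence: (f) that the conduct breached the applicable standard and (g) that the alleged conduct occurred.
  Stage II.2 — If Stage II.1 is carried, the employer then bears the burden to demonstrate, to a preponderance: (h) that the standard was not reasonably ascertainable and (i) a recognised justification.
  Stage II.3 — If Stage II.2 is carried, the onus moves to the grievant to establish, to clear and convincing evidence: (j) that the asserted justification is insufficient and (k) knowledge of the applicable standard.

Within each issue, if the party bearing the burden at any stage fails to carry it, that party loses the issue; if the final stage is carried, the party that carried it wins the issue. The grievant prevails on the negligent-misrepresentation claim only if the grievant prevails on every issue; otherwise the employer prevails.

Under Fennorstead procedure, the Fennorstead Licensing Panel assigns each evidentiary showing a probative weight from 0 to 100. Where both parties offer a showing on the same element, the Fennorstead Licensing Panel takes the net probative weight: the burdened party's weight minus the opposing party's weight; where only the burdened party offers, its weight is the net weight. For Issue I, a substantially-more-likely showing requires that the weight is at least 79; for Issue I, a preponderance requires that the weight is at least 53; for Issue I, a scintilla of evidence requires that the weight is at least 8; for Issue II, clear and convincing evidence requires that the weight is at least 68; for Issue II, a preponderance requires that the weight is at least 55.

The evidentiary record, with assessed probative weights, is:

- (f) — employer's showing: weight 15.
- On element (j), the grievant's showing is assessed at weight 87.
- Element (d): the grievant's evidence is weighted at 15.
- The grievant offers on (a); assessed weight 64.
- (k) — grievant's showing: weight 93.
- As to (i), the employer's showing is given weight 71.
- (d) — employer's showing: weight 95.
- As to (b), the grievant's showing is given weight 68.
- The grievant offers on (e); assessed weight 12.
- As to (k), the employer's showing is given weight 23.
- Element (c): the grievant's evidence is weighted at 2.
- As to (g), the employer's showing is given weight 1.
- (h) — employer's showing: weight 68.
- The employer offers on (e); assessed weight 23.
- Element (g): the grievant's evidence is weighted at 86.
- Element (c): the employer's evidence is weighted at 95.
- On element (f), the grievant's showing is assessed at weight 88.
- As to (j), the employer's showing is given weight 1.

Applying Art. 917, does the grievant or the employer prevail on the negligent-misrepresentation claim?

employer

— Issue I —
Stage I.1 (grievant, a preponderance, weight is at least 53): (a) 64 ≥ 53 — meets; (b) 68 ≥ 53 — meets.
  Stage I.1 carried; the burden shifts to the employer.
Stage I.2 (employer, a substantially-more-likely showing, weight is at least 79): (c) net 95−2=93 ≥ 79 — meets; (d) net 95−15=80 ≥ 79 — meets.
  Stage I.2 is satisfied; the onus moves to the grievant.
Stage I.3 (grievant, a scintilla of evidence, weight is at least 8): (e) net 12−23=-11 < 8 — fails.
  Stage I.3 not carried; the grievant fails its burden.
The analysis ends at Stage I.3; the employer prevails on this issue.
— Issue II —
At Stage II.1 the grievant must meet clear and convincing evidence (weight is at least 68): on (f) the weight is 88 less the opposing 15 gives net 73, ≥ 68, so (f) meets the standard; on (g) the weight is 86 less the opposing 1 gives net 85, ≥ 68, so (g) meets the standard.
  Stage II.1 is satisfied; the onus moves to the employer.
At Stage II.2 the employer must meet a preponderance (weight is at least 55): on (h) the weight is 68, which does reach 55, so (h) meets the standard; on (i) the weight is 71, which does reach 55, so (i) meets the standard.
  The employer carries Stage II.2; the grievant now bears the burden.
At Stage II.3 the grievant must meet clear and convincing evidence (weight is at least 68): on (j) the weight is 87 less the opposing 1 gives net 86, which does reach 68, so (j) meets the standard; on (k) the weight is 93 less the opposing 23 gives net 70, ≥ 68, so (k) meets the standard.
  All elements met at the final stage.
With every stage satisfied, the grievant prevails on this issue.
Per-issue: Issue I → employer; Issue II → grievant. The grievant must prevail on every issue; overall, the employer prevails.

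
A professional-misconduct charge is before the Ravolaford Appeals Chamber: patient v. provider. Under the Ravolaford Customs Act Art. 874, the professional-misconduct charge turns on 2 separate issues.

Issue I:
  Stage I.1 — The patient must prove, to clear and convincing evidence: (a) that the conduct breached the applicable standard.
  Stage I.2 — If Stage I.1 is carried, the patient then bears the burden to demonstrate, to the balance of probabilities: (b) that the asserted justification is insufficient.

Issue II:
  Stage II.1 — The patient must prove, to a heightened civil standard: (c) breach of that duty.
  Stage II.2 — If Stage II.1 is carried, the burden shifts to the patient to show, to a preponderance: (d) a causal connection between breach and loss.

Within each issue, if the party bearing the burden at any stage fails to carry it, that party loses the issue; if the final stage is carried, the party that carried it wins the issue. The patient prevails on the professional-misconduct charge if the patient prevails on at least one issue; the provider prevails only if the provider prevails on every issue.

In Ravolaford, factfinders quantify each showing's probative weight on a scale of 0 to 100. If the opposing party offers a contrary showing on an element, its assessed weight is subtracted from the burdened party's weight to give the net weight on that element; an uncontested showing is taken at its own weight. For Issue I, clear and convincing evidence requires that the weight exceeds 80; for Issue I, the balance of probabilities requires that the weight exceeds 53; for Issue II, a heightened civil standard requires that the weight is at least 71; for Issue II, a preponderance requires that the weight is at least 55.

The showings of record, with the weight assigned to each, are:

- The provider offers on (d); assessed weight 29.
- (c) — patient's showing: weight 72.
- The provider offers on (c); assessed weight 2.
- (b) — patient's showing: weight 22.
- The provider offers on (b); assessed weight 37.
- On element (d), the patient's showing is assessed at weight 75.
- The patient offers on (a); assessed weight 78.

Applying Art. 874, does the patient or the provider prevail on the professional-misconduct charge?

provider

— Issue I —
Stage I.1 — burden on patient; standard: clear and convincing evidence (weight exceeds 80).
    (a): 78 ≤ 80 [not met]
  The patient does not carry Stage I.1.
The provider prevails on this issue.
— Issue II —
At Stage II.1 the patient must meet a heightened civil standard (weight is at least 71): on (c) the weight is 72 less the opposing 2 gives net 70, < 71, so (c) does not meet the standard.
  Not every element is met, so the patient fails to carry Stage II.1.
The provider prevails on this issue.
Per-issue: Issue I → provider; Issue II → provider. The patient must prevail on at least one issue; overall, the provider prevails.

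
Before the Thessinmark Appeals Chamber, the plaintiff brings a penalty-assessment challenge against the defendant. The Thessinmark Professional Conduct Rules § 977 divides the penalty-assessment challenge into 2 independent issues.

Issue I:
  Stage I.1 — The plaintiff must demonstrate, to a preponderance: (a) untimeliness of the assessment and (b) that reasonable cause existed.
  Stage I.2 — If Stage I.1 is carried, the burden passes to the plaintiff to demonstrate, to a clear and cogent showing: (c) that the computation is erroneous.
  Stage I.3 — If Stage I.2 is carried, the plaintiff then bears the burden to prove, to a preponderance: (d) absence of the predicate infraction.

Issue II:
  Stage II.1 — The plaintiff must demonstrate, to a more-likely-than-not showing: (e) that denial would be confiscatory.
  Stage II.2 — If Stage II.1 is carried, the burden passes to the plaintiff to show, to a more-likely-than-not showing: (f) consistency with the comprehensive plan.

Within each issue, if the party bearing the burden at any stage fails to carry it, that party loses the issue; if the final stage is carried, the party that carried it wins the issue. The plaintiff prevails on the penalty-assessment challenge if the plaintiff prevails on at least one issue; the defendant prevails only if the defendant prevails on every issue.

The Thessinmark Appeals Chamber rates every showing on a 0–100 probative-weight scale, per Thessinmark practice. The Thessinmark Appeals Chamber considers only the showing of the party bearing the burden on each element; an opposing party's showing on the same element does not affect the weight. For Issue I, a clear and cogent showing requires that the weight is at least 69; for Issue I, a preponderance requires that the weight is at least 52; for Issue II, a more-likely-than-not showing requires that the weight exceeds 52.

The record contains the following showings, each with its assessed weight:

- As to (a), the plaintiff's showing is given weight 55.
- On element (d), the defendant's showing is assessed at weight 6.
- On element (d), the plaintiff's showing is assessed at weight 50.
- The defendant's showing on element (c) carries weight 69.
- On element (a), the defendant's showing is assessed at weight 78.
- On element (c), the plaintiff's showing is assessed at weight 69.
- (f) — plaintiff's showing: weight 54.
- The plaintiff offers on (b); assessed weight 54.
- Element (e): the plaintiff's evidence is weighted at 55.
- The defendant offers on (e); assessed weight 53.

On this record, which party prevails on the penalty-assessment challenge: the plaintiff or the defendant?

— Issue I —
Stage I.1 (plaintiff, a preponderance, weight is at least 52): (a) 55 (defendant's 78 disregarded) ≥ 52 — meets; (b) 54 ≥ 52 — meets.
  All elements met. The plaintiff retains the burden for Stage I.2.
Stage I.2 (plaintiff, a clear and cogent showing, weight is at least 69): (c) 69 (defendant's 69 disregarded) ≥ 69 — meets.
  Stage I.2 is satisfied; the plaintiff continues to bear the burden.
Stage I.3 (plaintiff, a preponderance, weight is at least 52): (d) 50 (defendant's 6 disregarded) < 52 — fails.
  Not every element is met, so the plaintiff fails to carry Stage I.3.
The analysis ends at Stage I.3; the defendant prevails on this issue.
— Issue II —
Stage II.1 — burden on plaintiff; standard: a more-likely-than-not showing (weight exceeds 52).
    (e): 55 (defendant's 53 disregarded) > 52 [met]
  Stage II.1 is satisfied; the plaintiff continues to bear the burden.
Stage II.2 — burden on plaintiff; standard: a more-likely-than-not showing (weight exceeds 52).
    (f): 54 > 52 [met]
  The plaintiff carries the last stage.
With every stage satisfied, the plaintiff prevails on this issue.
Per-issue: Issue I → defendant; Issue II → plaintiff. The plaintiff must prevail on at least one issue; overall, the plaintiff prevails.

plaintiff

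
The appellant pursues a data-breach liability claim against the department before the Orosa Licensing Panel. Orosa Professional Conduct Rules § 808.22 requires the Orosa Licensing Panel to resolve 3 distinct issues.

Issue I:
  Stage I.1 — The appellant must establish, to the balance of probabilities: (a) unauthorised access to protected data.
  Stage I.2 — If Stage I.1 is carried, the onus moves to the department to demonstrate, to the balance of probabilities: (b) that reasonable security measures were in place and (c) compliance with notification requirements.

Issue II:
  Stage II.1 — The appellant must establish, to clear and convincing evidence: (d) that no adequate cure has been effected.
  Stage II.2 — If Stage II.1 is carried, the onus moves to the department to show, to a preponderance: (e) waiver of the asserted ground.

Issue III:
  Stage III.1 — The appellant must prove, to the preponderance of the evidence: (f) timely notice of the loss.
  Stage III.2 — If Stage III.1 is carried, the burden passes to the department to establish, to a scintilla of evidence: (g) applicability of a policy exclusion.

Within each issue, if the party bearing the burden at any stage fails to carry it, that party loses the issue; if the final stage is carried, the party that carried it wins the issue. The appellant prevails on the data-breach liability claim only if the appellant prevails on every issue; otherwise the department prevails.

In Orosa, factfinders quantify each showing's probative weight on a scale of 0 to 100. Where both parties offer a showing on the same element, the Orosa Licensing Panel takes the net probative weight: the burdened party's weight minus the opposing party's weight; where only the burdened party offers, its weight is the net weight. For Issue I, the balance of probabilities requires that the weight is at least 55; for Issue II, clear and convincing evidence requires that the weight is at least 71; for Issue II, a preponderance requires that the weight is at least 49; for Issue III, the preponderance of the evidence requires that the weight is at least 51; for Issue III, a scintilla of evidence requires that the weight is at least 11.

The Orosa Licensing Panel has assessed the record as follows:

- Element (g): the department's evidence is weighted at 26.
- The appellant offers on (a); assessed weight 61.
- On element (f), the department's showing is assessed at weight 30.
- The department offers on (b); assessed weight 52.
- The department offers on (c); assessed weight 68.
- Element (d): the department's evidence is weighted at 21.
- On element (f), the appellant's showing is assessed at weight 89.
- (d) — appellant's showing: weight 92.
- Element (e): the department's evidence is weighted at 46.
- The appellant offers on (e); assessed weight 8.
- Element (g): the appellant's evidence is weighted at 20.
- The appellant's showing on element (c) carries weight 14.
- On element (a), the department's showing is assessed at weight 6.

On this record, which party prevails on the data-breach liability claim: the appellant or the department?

appellant

— Issue I —
Stage I.1 — burden on appellant; standard: the balance of probabilities (weight is at least 55).
    (a): 61 − 6 = 55 ≥ 55 [met]
  Stage I.1 carried; the burden shifts to the department.
Stage I.2 — burden on department; standard: the balance of probabilities (weight is at least 55).
    (b): 52 < 55 [not met]
    (c): 68 − 14 = 54 < 55 [not met]
  The department does not carry Stage I.2.
The appellant prevails on this issue.
— Issue II —
Stage II.1 (appellant, clear and convincing evidence, weight is at least 71): (d) net 92−21=71 ≥ 71 — meets.
  All elements met. The burden passes to the department.
Stage II.2 (department, a preponderance, weight is at least 49): (e) net 46−8=38 < 49 — fails.
  The department does not carry Stage II.2.
The analysis ends at Stage II.2; the appellant prevails on this issue.
— Issue III —
Stage III.1 (appellant, the preponderance of the evidence, weight is at least 51): (f) net 89−30=59 ≥ 51 — meets.
  All elements met. The burden passes to the department.
Stage III.2 (department, a scintilla of evidence, weight is at least 11): (g) net 26−20=6 < 11 — fails.
  The department does not carry Stage III.2.
So the appellant prevails on this issue.
Per-issue: Issue I → appellant; Issue II → appellant; Issue III → appellant. The appellant must prevail on every issue; overall, the appellant prevails.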